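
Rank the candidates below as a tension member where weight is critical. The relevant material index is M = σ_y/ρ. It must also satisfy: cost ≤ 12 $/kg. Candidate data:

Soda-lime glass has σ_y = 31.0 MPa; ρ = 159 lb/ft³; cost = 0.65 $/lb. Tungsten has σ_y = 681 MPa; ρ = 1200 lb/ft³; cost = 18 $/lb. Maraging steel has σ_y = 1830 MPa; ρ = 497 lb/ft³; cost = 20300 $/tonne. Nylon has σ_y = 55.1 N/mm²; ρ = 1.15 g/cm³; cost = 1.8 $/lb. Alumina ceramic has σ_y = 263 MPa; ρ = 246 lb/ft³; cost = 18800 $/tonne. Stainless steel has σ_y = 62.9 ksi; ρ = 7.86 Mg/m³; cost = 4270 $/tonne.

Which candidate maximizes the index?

stainless steel

Screen on constraints: cost ≤ 12 $/kg. Survivors: soda-lime glass, nylon, stainless steel.
Convert each candidate to consistent units, then evaluate M:
  soda-lime glass: σ_y = 31.00 MPa, ρ = 2547 kg/m³
  nylon: σ_y = 55.10 MPa, ρ = 1150 kg/m³
  stainless steel: σ_y = 433.7 MPa, ρ = 7860 kg/m³
  stainless steel: M = 55.2 kN·m/kg
  nylon: M = 47.9 kN·m/kg
  soda-lime glass: M = 12.2 kN·m/kg
Stainless steel ranks first.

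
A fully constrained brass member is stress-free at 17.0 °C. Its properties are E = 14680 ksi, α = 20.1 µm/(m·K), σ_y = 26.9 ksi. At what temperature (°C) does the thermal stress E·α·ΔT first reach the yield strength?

108 °C

E = 14680 ksi = 101.2 GPa.
σ_y = 26.9 ksi = 185.5 MPa.
E·α·ΔT = 185.5 MPa ⇒ ΔT = 185.5 / (101.2×10³ × 20.1×10⁻⁶) = 91.17 K.
T = 17.0 + 91.17 = 108.2 °C.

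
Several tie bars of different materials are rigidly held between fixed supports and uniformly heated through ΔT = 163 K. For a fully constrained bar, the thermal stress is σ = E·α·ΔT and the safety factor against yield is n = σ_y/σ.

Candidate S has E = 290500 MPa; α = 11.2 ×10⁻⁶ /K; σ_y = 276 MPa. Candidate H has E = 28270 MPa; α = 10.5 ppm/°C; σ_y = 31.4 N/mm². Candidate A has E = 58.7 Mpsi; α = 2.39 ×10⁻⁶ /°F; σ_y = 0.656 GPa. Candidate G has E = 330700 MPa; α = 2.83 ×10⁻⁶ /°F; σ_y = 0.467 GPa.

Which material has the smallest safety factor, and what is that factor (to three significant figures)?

candidate S, n = 0.520

In consistent units (E in GPa, α in ×10⁻⁶/K, σ_y in MPa):
  candidate S: E = 290.5, α = 11.2, σ_y = 276.0 → σ = 530 MPa, n = 0.520
  candidate H: E = 28.27, α = 10.5, σ_y = 31.40 → σ = 48.4 MPa, n = 0.649
  candidate A: E = 404.7, α = 4.30, σ_y = 656.0 → σ = 284 MPa, n = 2.31
  candidate G: E = 330.7, α = 5.09, σ_y = 467.0 → σ = 275 MPa, n = 1.70
Candidate S has the lowest safety factor, n = 0.520.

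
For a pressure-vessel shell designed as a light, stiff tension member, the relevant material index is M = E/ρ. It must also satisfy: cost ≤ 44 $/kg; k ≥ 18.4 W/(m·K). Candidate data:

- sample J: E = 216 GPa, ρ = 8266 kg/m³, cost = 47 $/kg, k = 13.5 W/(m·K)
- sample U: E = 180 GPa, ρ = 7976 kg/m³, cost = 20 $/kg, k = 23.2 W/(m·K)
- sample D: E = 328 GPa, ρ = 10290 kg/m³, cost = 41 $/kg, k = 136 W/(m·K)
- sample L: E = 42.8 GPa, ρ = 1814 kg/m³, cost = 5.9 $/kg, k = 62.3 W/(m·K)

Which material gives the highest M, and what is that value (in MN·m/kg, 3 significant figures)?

sample D, M = 31.9 MN·m/kg

Screen on constraints: cost ≤ 44 $/kg; k ≥ 18.4 W/(m·K). Survivors: sample U, sample D, sample L.
Evaluate M for each candidate:
  sample D: M = 31.9 MN·m/kg
  sample L: M = 23.6 MN·m/kg
  sample U: M = 22.6 MN·m/kg
The maximum is for sample D.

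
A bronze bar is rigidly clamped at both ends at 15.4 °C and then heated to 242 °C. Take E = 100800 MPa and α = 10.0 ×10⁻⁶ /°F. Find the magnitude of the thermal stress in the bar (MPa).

E = 100800 MPa = 100.8 GPa.
α = 10.0×10⁻⁶/°F × 9/5 = 18.0×10⁻⁶/K.
ΔT = 226.6 K. Constrained thermal stress σ = E·α·ΔT = 100.8×10³ MPa × 18.0×10⁻⁶ × 226.6 = 411 MPa (compressive).

411 MPa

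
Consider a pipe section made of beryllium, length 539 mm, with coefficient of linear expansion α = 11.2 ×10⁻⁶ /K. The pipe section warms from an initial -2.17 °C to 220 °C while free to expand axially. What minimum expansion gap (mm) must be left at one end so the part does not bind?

1.34 mm

ΔT = 220 − (-2.17) = 222.2 K.
ΔL = α·L₀·ΔT = 11.2×10⁻⁶ × 539 mm × 222.2 K = 1.34 mm.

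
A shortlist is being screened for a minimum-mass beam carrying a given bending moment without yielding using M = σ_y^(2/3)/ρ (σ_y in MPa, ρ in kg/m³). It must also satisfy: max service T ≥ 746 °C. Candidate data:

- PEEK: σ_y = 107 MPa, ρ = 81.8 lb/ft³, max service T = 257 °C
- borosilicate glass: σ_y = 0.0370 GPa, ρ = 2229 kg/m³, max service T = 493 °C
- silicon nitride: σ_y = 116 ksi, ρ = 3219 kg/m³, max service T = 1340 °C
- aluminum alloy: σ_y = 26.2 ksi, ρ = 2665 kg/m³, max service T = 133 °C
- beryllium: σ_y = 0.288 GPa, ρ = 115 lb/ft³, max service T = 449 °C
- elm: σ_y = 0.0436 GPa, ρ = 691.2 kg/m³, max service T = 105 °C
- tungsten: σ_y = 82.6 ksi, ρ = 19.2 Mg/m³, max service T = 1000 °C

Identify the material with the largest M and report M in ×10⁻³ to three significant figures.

Screen on constraints: max service T ≥ 746 °C. Survivors: silicon nitride, tungsten.
Convert each candidate to consistent units, then evaluate M:
  silicon nitride: σ_y = 799.8 MPa, ρ = 3219 kg/m³
  tungsten: σ_y = 569.5 MPa, ρ = 19200 kg/m³
  silicon nitride: M = 26.8×10⁻³
  tungsten: M = 3.58×10⁻³
Highest index: silicon nitride.

silicon nitride, M = 26.8×10⁻³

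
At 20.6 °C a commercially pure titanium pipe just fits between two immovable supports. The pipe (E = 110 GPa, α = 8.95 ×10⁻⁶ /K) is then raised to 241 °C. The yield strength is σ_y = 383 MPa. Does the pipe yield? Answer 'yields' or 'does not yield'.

does not yield

ΔT = 220.4 K. Constrained thermal stress σ = E·α·ΔT = 110.0×10³ MPa × 8.95×10⁻⁶ × 220.4 = 217 MPa (compressive).
Compare to σ_y = 383 MPa: σ < σ_y, so it does not yield.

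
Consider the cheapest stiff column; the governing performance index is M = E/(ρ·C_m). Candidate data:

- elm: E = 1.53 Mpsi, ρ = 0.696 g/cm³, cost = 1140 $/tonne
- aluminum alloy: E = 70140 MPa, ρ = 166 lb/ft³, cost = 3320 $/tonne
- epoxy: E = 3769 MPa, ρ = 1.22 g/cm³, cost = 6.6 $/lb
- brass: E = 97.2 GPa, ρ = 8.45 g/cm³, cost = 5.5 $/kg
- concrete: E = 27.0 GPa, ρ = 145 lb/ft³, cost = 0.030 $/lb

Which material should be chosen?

concrete

Convert each candidate to consistent units, then evaluate M:
  elm: E = 10.55 GPa, ρ = 696.0 kg/m³, cost = 1.140 $/kg
  aluminum alloy: E = 70.14 GPa, ρ = 2659 kg/m³, cost = 3.320 $/kg
  epoxy: E = 3.769 GPa, ρ = 1220 kg/m³, cost = 14.55 $/kg
  brass: E = 97.20 GPa, ρ = 8450 kg/m³, cost = 5.500 $/kg
  concrete: E = 27.00 GPa, ρ = 2323 kg/m³, cost = 0.06614 $/kg
  concrete: M = 176 MN·m per $
  elm: M = 13.3 MN·m per $
  aluminum alloy: M = 7.95 MN·m per $
  brass: M = 2.09 MN·m per $
  epoxy: M = 0.212 MN·m per $
Concrete has the largest M.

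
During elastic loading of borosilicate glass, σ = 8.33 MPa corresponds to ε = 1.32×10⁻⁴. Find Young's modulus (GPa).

E = σ/ε = 8.33 MPa / 1.32×10⁻⁴ = 63110 MPa = 63.1 GPa.

63.1 GPa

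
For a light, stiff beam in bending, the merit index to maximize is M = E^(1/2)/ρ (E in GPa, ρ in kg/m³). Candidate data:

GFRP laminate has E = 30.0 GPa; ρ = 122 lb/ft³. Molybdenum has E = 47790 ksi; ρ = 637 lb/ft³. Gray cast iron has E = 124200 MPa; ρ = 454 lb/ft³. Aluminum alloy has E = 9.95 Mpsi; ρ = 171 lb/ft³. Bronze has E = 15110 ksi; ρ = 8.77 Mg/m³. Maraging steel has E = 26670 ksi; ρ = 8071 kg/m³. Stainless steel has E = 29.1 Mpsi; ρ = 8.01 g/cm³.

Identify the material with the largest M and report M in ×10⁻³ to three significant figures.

aluminum alloy, M = 3.02×10⁻³

After converting to SI:
  GFRP laminate: E = 30.00 GPa, ρ = 1954 kg/m³
  molybdenum: E = 329.5 GPa, ρ = 10200 kg/m³
  gray cast iron: E = 124.2 GPa, ρ = 7272 kg/m³
  aluminum alloy: E = 68.60 GPa, ρ = 2739 kg/m³
  bronze: E = 104.2 GPa, ρ = 8770 kg/m³
  maraging steel: E = 183.9 GPa, ρ = 8071 kg/m³
  stainless steel: E = 200.6 GPa, ρ = 8010 kg/m³
  aluminum alloy: M = 3.02×10⁻³
  GFRP laminate: M = 2.80×10⁻³
  molybdenum: M = 1.78×10⁻³
  stainless steel: M = 1.77×10⁻³
  maraging steel: M = 1.68×10⁻³
  gray cast iron: M = 1.53×10⁻³
  bronze: M = 1.16×10⁻³
Highest index: aluminum alloy.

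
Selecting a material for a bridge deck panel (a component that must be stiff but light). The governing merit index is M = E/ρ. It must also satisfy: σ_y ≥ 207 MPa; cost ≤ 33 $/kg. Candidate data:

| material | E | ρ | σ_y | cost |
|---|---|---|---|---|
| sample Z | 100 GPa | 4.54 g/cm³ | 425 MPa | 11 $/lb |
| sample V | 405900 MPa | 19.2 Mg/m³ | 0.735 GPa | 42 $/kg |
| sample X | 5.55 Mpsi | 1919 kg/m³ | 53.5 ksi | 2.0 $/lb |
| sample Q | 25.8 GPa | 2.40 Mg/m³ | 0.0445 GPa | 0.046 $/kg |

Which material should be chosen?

sample Z

Screen on constraints: σ_y ≥ 207 MPa; cost ≤ 33 $/kg. Survivors: sample Z, sample X.
After converting to SI:
  sample Z: E = 100.0 GPa, ρ = 4540 kg/m³
  sample X: E = 38.27 GPa, ρ = 1919 kg/m³
  sample Z: M = 22.0 MN·m/kg
  sample X: M = 19.9 MN·m/kg
The maximum is for sample Z.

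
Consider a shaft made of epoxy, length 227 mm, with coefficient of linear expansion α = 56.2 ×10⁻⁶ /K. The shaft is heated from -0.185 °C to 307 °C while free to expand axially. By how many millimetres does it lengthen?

ΔT = 307 − (-0.185) = 307.2 K.
ΔL = α·L₀·ΔT = 56.2×10⁻⁶ × 227 mm × 307.2 K = 3.92 mm.

3.92 mm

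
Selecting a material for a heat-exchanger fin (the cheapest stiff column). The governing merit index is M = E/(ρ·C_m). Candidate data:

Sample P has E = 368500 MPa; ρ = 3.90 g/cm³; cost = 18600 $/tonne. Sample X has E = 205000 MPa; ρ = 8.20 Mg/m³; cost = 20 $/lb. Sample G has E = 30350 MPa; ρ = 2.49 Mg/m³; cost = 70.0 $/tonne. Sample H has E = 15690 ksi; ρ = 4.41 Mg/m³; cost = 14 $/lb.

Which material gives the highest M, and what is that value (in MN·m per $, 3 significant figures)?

sample G, M = 174 MN·m per $

Putting every candidate on a common basis:
  sample P: E = 368.5 GPa, ρ = 3900 kg/m³, cost = 18.60 $/kg
  sample X: E = 205.0 GPa, ρ = 8200 kg/m³, cost = 44.09 $/kg
  sample G: E = 30.35 GPa, ρ = 2490 kg/m³, cost = 0.07000 $/kg
  sample H: E = 108.2 GPa, ρ = 4410 kg/m³, cost = 30.86 $/kg
  sample G: M = 174 MN·m per $
  sample P: M = 5.08 MN·m per $
  sample H: M = 0.795 MN·m per $
  sample X: M = 0.567 MN·m per $
Sample G ranks first.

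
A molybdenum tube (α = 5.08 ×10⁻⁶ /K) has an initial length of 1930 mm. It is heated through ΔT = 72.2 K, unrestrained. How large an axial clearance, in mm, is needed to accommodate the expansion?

ΔL = α·L₀·ΔT = 5.08×10⁻⁶ × 1930 mm × 72.20 K = 0.708 mm.

0.708 mm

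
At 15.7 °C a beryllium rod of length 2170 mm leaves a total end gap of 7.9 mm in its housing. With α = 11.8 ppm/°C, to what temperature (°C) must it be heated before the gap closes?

α·L₀·ΔT = 7.9 mm ⇒ ΔT = 7.9 / (11.8×10⁻⁶ × 2170.0) = 308.5 K.
T = 15.7 + 308.5 = 324.2 °C.

324 °C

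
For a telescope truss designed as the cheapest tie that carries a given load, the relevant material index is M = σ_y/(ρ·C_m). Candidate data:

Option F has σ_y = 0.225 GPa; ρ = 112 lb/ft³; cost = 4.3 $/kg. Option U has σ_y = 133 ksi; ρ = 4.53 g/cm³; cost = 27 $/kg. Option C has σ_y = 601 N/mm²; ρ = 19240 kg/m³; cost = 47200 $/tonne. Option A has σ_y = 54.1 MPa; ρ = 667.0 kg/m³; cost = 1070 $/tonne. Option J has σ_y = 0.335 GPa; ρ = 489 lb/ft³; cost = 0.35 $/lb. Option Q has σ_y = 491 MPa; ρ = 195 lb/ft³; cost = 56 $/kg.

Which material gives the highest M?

option A

Putting every candidate on a common basis:
  option F: σ_y = 225.0 MPa, ρ = 1794 kg/m³, cost = 4.300 $/kg
  option U: σ_y = 917.0 MPa, ρ = 4530 kg/m³, cost = 27.00 $/kg
  option C: σ_y = 601.0 MPa, ρ = 19240 kg/m³, cost = 47.20 $/kg
  option A: σ_y = 54.10 MPa, ρ = 667.0 kg/m³, cost = 1.070 $/kg
  option J: σ_y = 335.0 MPa, ρ = 7833 kg/m³, cost = 0.7716 $/kg
  option Q: σ_y = 491.0 MPa, ρ = 3124 kg/m³, cost = 56.00 $/kg
  option A: M = 75.8 kN·m per $
  option J: M = 55.4 kN·m per $
  option F: M = 29.2 kN·m per $
  option U: M = 7.50 kN·m per $
  option Q: M = 2.81 kN·m per $
  option C: M = 0.662 kN·m per $
Option A ranks first.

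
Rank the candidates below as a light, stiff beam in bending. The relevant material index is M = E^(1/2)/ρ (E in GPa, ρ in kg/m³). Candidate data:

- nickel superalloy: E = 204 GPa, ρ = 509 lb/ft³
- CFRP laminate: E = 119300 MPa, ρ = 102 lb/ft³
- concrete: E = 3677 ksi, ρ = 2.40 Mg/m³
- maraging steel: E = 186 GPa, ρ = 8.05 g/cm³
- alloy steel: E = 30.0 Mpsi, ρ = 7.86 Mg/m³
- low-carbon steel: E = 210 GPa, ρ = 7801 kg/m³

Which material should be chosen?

CFRP laminate

In SI units:
  nickel superalloy: E = 204.0 GPa, ρ = 8153 kg/m³
  CFRP laminate: E = 119.3 GPa, ρ = 1634 kg/m³
  concrete: E = 25.35 GPa, ρ = 2400 kg/m³
  maraging steel: E = 186.0 GPa, ρ = 8050 kg/m³
  alloy steel: E = 206.8 GPa, ρ = 7860 kg/m³
  low-carbon steel: E = 210.0 GPa, ρ = 7801 kg/m³
  CFRP laminate: M = 6.68×10⁻³
  concrete: M = 2.10×10⁻³
  low-carbon steel: M = 1.86×10⁻³
  alloy steel: M = 1.83×10⁻³
  nickel superalloy: M = 1.75×10⁻³
  maraging steel: M = 1.69×10⁻³
The maximum is for CFRP laminate.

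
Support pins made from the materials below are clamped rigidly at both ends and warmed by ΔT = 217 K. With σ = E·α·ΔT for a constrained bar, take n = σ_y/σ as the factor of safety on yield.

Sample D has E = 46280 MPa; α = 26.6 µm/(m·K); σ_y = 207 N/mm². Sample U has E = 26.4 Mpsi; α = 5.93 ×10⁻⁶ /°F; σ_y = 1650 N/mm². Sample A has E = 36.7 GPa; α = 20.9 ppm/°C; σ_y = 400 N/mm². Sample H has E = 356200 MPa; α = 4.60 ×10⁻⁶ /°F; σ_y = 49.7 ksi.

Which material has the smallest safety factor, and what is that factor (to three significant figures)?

Converting E to GPa, α to ×10⁻⁶/K, σ_y to MPa, then σ and n for each:
  sample D: E = 46.28, α = 26.6, σ_y = 207.0 → σ = 267 MPa, n = 0.775
  sample U: E = 182.0, α = 10.7, σ_y = 1650 → σ = 422 MPa, n = 3.91
  sample A: E = 36.70, α = 20.9, σ_y = 400.0 → σ = 166 MPa, n = 2.40
  sample H: E = 356.2, α = 8.28, σ_y = 342.7 → σ = 640 MPa, n = 0.535
Sample H has the lowest safety factor, n = 0.535.

sample H, n = 0.535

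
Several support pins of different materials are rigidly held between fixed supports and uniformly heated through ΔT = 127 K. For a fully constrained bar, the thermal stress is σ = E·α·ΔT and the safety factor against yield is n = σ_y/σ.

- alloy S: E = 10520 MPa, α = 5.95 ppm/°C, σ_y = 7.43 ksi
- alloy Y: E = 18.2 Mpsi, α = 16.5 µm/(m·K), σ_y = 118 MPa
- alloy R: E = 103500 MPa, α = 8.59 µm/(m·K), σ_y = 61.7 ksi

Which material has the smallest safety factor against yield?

alloy Y

Converting E to GPa, α to ×10⁻⁶/K, σ_y to MPa, then σ and n for each:
  alloy S: E = 10.52, α = 5.95, σ_y = 51.23 → σ = 7.95 MPa, n = 6.44
  alloy Y: E = 125.5, α = 16.5, σ_y = 118.0 → σ = 263 MPa, n = 0.449
  alloy R: E = 103.5, α = 8.59, σ_y = 425.4 → σ = 113 MPa, n = 3.77
Smallest n: alloy Y with n = 0.449.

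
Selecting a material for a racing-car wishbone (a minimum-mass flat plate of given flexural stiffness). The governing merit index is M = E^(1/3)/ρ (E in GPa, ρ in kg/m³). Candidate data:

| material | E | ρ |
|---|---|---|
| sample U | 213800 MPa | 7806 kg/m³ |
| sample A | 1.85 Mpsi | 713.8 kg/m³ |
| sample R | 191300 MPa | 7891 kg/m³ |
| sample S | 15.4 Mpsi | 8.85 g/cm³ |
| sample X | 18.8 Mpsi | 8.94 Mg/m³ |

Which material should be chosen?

After converting to SI:
  sample U: E = 213.8 GPa, ρ = 7806 kg/m³
  sample A: E = 12.76 GPa, ρ = 713.8 kg/m³
  sample R: E = 191.3 GPa, ρ = 7891 kg/m³
  sample S: E = 106.2 GPa, ρ = 8850 kg/m³
  sample X: E = 129.6 GPa, ρ = 8940 kg/m³
  sample A: M = 3.27×10⁻³
  sample U: M = 0.766×10⁻³
  sample R: M = 0.730×10⁻³
  sample X: M = 0.566×10⁻³
  sample S: M = 0.535×10⁻³
Sample A ranks first.

sample A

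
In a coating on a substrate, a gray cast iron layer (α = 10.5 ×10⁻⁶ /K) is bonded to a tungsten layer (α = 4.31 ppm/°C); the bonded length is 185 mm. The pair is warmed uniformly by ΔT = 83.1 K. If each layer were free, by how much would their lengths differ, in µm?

95.2 µm

Δα = |10.5 − 4.31|×10⁻⁶/K = 6.19×10⁻⁶/K.
ΔL_mismatch = Δα·L·ΔT = 6.19×10⁻⁶ × 185.0 mm × 83.1 K = 95.2 µm.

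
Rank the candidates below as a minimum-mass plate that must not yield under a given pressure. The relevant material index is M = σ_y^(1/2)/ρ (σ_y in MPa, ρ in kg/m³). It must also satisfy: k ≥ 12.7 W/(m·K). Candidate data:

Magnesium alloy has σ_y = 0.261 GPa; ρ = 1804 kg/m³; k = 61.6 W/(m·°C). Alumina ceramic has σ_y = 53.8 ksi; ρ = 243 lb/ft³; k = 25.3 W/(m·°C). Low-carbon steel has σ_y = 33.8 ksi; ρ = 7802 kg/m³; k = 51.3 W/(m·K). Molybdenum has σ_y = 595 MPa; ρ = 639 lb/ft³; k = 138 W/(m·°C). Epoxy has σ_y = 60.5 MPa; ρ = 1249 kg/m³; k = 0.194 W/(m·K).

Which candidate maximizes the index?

Screen on constraints: k ≥ 12.7 W/(m·K). Survivors: magnesium alloy, alumina ceramic, low-carbon steel, molybdenum.
After converting to SI:
  magnesium alloy: σ_y = 261.0 MPa, ρ = 1804 kg/m³
  alumina ceramic: σ_y = 370.9 MPa, ρ = 3892 kg/m³
  low-carbon steel: σ_y = 233.0 MPa, ρ = 7802 kg/m³
  molybdenum: σ_y = 595.0 MPa, ρ = 10240 kg/m³
  magnesium alloy: M = 8.96×10⁻³
  alumina ceramic: M = 4.95×10⁻³
  molybdenum: M = 2.38×10⁻³
  low-carbon steel: M = 1.96×10⁻³
Magnesium alloy ranks first.

magnesium alloy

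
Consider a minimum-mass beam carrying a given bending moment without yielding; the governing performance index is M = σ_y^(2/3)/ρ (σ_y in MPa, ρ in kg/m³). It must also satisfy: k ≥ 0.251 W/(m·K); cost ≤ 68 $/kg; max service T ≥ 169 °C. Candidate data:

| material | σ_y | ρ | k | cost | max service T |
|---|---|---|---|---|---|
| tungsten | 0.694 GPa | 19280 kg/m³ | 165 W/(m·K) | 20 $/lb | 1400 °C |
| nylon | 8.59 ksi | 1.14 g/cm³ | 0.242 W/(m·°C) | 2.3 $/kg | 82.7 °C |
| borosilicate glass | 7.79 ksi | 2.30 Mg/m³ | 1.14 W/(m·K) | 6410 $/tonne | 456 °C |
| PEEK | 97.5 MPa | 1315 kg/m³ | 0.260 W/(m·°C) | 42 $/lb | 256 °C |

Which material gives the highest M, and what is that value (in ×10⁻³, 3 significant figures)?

Screen on constraints: k ≥ 0.251 W/(m·K); cost ≤ 68 $/kg; max service T ≥ 169 °C. Survivors: tungsten, borosilicate glass.
Convert each candidate to consistent units, then evaluate M:
  tungsten: σ_y = 694.0 MPa, ρ = 19280 kg/m³
  borosilicate glass: σ_y = 53.71 MPa, ρ = 2300 kg/m³
  borosilicate glass: M = 6.19×10⁻³
  tungsten: M = 4.07×10⁻³
Borosilicate glass ranks first.

borosilicate glass, M = 6.19×10⁻³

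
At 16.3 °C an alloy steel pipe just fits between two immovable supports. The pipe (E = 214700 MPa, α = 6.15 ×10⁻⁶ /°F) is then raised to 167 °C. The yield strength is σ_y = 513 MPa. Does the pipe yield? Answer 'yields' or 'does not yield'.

E = 214700 MPa = 214.7 GPa.
α = 6.15×10⁻⁶/°F × 9/5 = 11.1×10⁻⁶/K.
ΔT = 150.7 K. Constrained thermal stress σ = E·α·ΔT = 214.7×10³ MPa × 11.1×10⁻⁶ × 150.7 = 358 MPa (compressive).
Compare to σ_y = 513 MPa: σ < σ_y, so it does not yield.

does not yield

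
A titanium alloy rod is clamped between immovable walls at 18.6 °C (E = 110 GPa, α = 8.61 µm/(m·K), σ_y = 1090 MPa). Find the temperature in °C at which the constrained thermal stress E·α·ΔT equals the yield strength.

E·α·ΔT = 1090 MPa ⇒ ΔT = 1090 / (110.0×10³ × 8.61×10⁻⁶) = 1151 K.
T = 18.6 + 1151 = 1169 °C.

1170 °C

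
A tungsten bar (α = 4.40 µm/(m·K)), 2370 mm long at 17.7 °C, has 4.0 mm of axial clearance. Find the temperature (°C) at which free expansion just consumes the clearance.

α·L₀·ΔT = 4.0 mm ⇒ ΔT = 4.0 / (4.40×10⁻⁶ × 2370.0) = 383.6 K.
T = 17.7 + 383.6 = 401.3 °C.

401 °C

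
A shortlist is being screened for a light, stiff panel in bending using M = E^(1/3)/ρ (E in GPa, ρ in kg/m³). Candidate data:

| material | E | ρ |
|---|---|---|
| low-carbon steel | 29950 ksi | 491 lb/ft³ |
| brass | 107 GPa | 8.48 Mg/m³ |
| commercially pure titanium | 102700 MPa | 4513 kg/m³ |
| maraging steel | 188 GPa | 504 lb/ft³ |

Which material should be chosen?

Convert each candidate to consistent units, then evaluate M:
  low-carbon steel: E = 206.5 GPa, ρ = 7865 kg/m³
  brass: E = 107.0 GPa, ρ = 8480 kg/m³
  commercially pure titanium: E = 102.7 GPa, ρ = 4513 kg/m³
  maraging steel: E = 188.0 GPa, ρ = 8073 kg/m³
  commercially pure titanium: M = 1.04×10⁻³
  low-carbon steel: M = 0.752×10⁻³
  maraging steel: M = 0.710×10⁻³
  brass: M = 0.560×10⁻³
Highest index: commercially pure titanium.

commercially pure titanium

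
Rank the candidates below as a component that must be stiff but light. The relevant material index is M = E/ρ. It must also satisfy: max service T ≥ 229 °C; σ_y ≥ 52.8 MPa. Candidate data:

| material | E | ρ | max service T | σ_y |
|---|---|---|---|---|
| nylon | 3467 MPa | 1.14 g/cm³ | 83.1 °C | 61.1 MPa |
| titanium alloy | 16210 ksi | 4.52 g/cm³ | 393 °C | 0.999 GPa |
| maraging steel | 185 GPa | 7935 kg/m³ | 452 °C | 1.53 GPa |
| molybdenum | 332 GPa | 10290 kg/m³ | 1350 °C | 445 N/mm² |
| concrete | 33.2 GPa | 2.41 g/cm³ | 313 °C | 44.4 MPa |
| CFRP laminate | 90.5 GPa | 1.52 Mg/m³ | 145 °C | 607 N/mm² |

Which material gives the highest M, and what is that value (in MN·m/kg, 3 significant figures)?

molybdenum, M = 32.3 MN·m/kg

Screen on constraints: max service T ≥ 229 °C; σ_y ≥ 52.8 MPa. Survivors: titanium alloy, maraging steel, molybdenum.
Convert each candidate to consistent units, then evaluate M:
  titanium alloy: E = 111.8 GPa, ρ = 4520 kg/m³
  maraging steel: E = 185.0 GPa, ρ = 7935 kg/m³
  molybdenum: E = 332.0 GPa, ρ = 10290 kg/m³
  molybdenum: M = 32.3 MN·m/kg
  titanium alloy: M = 24.7 MN·m/kg
  maraging steel: M = 23.3 MN·m/kg
The maximum is for molybdenum.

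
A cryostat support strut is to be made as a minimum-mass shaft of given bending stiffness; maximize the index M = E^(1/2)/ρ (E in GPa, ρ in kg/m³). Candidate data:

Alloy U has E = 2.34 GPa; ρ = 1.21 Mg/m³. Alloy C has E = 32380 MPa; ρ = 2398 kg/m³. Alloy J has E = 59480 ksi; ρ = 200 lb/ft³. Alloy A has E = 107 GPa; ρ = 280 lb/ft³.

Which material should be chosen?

alloy J

After converting to SI:
  alloy U: E = 2.340 GPa, ρ = 1210 kg/m³
  alloy C: E = 32.38 GPa, ρ = 2398 kg/m³
  alloy J: E = 410.1 GPa, ρ = 3204 kg/m³
  alloy A: E = 107.0 GPa, ρ = 4485 kg/m³
  alloy J: M = 6.32×10⁻³
  alloy C: M = 2.37×10⁻³
  alloy A: M = 2.31×10⁻³
  alloy U: M = 1.26×10⁻³
Alloy J ranks first.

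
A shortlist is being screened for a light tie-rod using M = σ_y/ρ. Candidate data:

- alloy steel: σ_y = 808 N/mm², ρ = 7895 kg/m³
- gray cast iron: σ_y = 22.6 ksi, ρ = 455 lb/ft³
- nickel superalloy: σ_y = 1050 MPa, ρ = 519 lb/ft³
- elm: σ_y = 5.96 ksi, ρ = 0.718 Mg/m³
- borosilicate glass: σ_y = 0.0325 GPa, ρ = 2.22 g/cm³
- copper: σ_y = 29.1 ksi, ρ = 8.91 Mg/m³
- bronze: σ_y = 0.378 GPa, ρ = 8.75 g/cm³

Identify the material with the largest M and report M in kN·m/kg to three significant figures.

nickel superalloy, M = 126 kN·m/kg

Normalizing units and computing the index:
  alloy steel: σ_y = 808.0 MPa, ρ = 7895 kg/m³
  gray cast iron: σ_y = 155.8 MPa, ρ = 7288 kg/m³
  nickel superalloy: σ_y = 1050 MPa, ρ = 8314 kg/m³
  elm: σ_y = 41.09 MPa, ρ = 718.0 kg/m³
  borosilicate glass: σ_y = 32.50 MPa, ρ = 2220 kg/m³
  copper: σ_y = 200.6 MPa, ρ = 8910 kg/m³
  bronze: σ_y = 378.0 MPa, ρ = 8750 kg/m³
  nickel superalloy: M = 126 kN·m/kg
  alloy steel: M = 102 kN·m/kg
  elm: M = 57.2 kN·m/kg
  bronze: M = 43.2 kN·m/kg
  copper: M = 22.5 kN·m/kg
  gray cast iron: M = 21.4 kN·m/kg
  borosilicate glass: M = 14.6 kN·m/kg
The maximum is for nickel superalloy.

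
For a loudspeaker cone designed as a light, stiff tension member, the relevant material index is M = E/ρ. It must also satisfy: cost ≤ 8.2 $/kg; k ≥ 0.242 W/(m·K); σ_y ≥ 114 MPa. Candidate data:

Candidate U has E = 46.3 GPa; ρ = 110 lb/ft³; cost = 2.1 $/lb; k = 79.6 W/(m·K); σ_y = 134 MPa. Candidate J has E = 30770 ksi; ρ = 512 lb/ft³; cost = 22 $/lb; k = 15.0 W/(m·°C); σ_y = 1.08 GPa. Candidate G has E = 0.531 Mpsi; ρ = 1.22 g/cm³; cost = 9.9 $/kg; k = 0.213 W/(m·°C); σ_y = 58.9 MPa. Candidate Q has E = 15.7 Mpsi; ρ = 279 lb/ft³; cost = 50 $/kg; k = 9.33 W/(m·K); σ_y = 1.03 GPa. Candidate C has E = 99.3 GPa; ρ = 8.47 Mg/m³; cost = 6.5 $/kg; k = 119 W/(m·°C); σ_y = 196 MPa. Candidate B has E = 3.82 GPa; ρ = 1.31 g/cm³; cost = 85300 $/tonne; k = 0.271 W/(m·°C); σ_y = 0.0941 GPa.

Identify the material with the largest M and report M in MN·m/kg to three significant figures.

Screen on constraints: cost ≤ 8.2 $/kg; k ≥ 0.242 W/(m·K); σ_y ≥ 114 MPa. Survivors: candidate U, candidate C.
In SI units:
  candidate U: E = 46.30 GPa, ρ = 1762 kg/m³
  candidate C: E = 99.30 GPa, ρ = 8470 kg/m³
  candidate U: M = 26.3 MN·m/kg
  candidate C: M = 11.7 MN·m/kg
The maximum is for candidate U.

candidate U, M = 26.3 MN·m/kg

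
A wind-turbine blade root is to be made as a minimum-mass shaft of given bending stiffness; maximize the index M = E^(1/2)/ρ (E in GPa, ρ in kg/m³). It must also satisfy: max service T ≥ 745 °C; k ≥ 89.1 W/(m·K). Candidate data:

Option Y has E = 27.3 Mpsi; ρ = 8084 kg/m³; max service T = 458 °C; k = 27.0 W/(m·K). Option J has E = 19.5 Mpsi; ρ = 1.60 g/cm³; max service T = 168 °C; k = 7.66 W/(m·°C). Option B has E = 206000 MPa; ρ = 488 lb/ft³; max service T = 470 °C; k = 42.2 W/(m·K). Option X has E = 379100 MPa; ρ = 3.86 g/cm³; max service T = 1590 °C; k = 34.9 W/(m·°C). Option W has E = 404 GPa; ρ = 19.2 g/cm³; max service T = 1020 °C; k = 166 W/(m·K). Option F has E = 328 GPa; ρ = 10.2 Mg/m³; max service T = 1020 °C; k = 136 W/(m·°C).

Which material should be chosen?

Screen on constraints: max service T ≥ 745 °C; k ≥ 89.1 W/(m·K). Survivors: option W, option F.
Convert each candidate to consistent units, then evaluate M:
  option W: E = 404.0 GPa, ρ = 19200 kg/m³
  option F: E = 328.0 GPa, ρ = 10200 kg/m³
  option F: M = 1.78×10⁻³
  option W: M = 1.05×10⁻³
Option F ranks first.

option F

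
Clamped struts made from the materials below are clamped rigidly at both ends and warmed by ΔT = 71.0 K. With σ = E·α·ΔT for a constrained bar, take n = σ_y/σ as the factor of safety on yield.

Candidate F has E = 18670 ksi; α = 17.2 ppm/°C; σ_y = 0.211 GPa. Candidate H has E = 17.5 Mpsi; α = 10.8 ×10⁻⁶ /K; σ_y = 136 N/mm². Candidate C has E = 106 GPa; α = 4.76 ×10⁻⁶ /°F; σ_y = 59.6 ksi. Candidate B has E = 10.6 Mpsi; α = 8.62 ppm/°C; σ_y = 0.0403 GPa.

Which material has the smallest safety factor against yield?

candidate B

Converting E to GPa, α to ×10⁻⁶/K, σ_y to MPa, then σ and n for each:
  candidate F: E = 128.7, α = 17.2, σ_y = 211.0 → σ = 157 MPa, n = 1.34
  candidate H: E = 120.7, α = 10.8, σ_y = 136.0 → σ = 92.5 MPa, n = 1.47
  candidate C: E = 106.0, α = 8.57, σ_y = 410.9 → σ = 64.5 MPa, n = 6.37
  candidate B: E = 73.08, α = 8.62, σ_y = 40.30 → σ = 44.7 MPa, n = 0.901
Smallest n: candidate B with n = 0.901.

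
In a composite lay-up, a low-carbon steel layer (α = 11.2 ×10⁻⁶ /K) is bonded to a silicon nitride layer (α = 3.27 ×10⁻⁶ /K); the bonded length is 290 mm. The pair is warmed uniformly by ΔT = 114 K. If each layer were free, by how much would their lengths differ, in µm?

262 µm

Δα = |11.2 − 3.27|×10⁻⁶/K = 7.93×10⁻⁶/K.
ΔL_mismatch = Δα·L·ΔT = 7.93×10⁻⁶ × 290.0 mm × 114.0 K = 262 µm.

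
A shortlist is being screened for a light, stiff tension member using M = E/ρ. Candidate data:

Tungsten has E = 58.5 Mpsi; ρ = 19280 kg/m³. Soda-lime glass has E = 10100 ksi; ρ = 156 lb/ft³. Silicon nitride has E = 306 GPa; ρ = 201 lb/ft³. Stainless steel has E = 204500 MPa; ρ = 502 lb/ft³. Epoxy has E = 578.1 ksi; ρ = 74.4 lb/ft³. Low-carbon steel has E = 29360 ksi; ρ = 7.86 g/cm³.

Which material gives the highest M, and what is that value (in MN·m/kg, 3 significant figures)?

silicon nitride, M = 95.0 MN·m/kg

Normalizing units and computing the index:
  tungsten: E = 403.3 GPa, ρ = 19280 kg/m³
  soda-lime glass: E = 69.64 GPa, ρ = 2499 kg/m³
  silicon nitride: E = 306.0 GPa, ρ = 3220 kg/m³
  stainless steel: E = 204.5 GPa, ρ = 8041 kg/m³
  epoxy: E = 3.986 GPa, ρ = 1192 kg/m³
  low-carbon steel: E = 202.4 GPa, ρ = 7860 kg/m³
  silicon nitride: M = 95.0 MN·m/kg
  soda-lime glass: M = 27.9 MN·m/kg
  low-carbon steel: M = 25.8 MN·m/kg
  stainless steel: M = 25.4 MN·m/kg
  tungsten: M = 20.9 MN·m/kg
  epoxy: M = 3.34 MN·m/kg
Silicon nitride ranks first.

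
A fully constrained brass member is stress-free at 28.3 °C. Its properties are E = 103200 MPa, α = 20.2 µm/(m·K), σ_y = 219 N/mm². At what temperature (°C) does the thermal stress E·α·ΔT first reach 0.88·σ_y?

121 °C

E = 103200 MPa = 103.2 GPa.
σ_y = 219 N/mm² = 219.0 MPa.
E·α·ΔT = 192.7 MPa ⇒ ΔT = 192.7 / (103.2×10³ × 20.2×10⁻⁶) = 92.45 K.
T = 28.3 + 92.45 = 120.7 °C.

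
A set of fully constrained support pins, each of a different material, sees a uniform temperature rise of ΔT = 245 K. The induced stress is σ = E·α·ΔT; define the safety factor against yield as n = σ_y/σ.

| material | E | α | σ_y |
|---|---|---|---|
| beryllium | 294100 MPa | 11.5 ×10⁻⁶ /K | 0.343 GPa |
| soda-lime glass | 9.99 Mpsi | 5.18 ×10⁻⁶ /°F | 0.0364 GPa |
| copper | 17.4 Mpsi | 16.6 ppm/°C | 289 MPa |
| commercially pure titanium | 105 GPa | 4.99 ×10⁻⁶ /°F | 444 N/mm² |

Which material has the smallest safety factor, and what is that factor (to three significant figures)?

Per material, after unit conversion:
  beryllium: E = 294.1, α = 11.5, σ_y = 343.0 → σ = 829 MPa, n = 0.414
  soda-lime glass: E = 68.88, α = 9.32, σ_y = 36.40 → σ = 157 MPa, n = 0.231
  copper: E = 120.0, α = 16.6, σ_y = 289.0 → σ = 488 MPa, n = 0.592
  commercially pure titanium: E = 105.0, α = 8.98, σ_y = 444.0 → σ = 231 MPa, n = 1.92
Smallest n: soda-lime glass with n = 0.231.

soda-lime glass, n = 0.231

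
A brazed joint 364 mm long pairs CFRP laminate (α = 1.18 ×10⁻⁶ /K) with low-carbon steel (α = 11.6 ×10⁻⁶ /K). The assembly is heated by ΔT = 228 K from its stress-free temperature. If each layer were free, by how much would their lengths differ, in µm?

Δα = |1.18 − 11.6|×10⁻⁶/K = 10.4×10⁻⁶/K.
ΔL_mismatch = Δα·L·ΔT = 10.4×10⁻⁶ × 364.0 mm × 228.0 K = 865 µm.

865 µm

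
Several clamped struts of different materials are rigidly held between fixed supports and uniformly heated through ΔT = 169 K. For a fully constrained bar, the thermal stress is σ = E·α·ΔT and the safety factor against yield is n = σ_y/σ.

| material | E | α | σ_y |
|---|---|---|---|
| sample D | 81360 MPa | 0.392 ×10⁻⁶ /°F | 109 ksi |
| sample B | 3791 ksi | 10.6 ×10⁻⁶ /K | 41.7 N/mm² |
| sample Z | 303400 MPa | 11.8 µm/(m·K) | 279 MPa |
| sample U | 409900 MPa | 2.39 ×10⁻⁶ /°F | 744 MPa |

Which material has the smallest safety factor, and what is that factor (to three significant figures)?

sample Z, n = 0.461

In consistent units (E in GPa, α in ×10⁻⁶/K, σ_y in MPa):
  sample D: E = 81.36, α = 0.706, σ_y = 751.5 → σ = 9.70 MPa, n = 77.5
  sample B: E = 26.14, α = 10.6, σ_y = 41.70 → σ = 46.8 MPa, n = 0.891
  sample Z: E = 303.4, α = 11.8, σ_y = 279.0 → σ = 605 MPa, n = 0.461
  sample U: E = 409.9, α = 4.30, σ_y = 744.0 → σ = 298 MPa, n = 2.50
Smallest n: sample Z with n = 0.461.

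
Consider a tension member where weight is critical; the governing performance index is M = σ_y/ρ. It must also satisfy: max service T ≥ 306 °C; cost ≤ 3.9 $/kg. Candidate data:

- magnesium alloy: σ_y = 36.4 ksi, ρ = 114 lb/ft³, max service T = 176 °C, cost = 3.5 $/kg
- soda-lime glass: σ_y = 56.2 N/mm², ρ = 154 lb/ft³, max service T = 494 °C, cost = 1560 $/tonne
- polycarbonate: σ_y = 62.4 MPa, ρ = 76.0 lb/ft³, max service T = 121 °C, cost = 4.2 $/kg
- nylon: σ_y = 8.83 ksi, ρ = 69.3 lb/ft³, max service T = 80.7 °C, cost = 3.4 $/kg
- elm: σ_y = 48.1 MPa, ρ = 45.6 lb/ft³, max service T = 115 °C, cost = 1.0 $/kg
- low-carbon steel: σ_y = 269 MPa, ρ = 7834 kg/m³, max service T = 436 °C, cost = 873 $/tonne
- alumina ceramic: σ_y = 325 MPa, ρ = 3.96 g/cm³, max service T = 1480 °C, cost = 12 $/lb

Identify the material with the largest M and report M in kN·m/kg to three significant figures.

low-carbon steel, M = 34.3 kN·m/kg

Screen on constraints: max service T ≥ 306 °C; cost ≤ 3.9 $/kg. Survivors: soda-lime glass, low-carbon steel.
Convert each candidate to consistent units, then evaluate M:
  soda-lime glass: σ_y = 56.20 MPa, ρ = 2467 kg/m³
  low-carbon steel: σ_y = 269.0 MPa, ρ = 7834 kg/m³
  low-carbon steel: M = 34.3 kN·m/kg
  soda-lime glass: M = 22.8 kN·m/kg
Highest index: low-carbon steel.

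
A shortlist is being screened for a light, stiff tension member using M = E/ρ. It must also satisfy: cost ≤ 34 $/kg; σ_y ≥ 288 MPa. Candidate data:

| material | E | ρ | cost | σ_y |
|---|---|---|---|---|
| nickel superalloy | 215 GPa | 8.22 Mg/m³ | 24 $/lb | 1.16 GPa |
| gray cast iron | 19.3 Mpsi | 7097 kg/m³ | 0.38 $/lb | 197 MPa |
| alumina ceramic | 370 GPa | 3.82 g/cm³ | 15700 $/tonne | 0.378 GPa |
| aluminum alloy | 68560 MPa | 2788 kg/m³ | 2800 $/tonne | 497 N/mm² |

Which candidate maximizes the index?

alumina ceramic

Screen on constraints: cost ≤ 34 $/kg; σ_y ≥ 288 MPa. Survivors: alumina ceramic, aluminum alloy.
Putting every candidate on a common basis:
  alumina ceramic: E = 370.0 GPa, ρ = 3820 kg/m³
  aluminum alloy: E = 68.56 GPa, ρ = 2788 kg/m³
  alumina ceramic: M = 96.9 MN·m/kg
  aluminum alloy: M = 24.6 MN·m/kg
Highest index: alumina ceramic.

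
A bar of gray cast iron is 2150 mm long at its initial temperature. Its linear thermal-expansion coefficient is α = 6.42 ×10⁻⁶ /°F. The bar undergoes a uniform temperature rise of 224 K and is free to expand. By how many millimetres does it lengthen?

Convert α: 6.42×10⁻⁶/°F × (9/5) = 11.6×10⁻⁶/K.
ΔL = α·L₀·ΔT = 11.6×10⁻⁶ × 2150 mm × 224.0 K = 5.57 mm.

5.57 mm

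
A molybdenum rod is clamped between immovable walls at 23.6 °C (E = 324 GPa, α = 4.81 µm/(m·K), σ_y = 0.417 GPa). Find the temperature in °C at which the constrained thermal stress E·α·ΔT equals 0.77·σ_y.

σ_y = 0.417 GPa = 417.0 MPa.
E·α·ΔT = 321.1 MPa ⇒ ΔT = 321.1 / (324.0×10³ × 4.81×10⁻⁶) = 206.0 K.
T = 23.6 + 206.0 = 229.6 °C.

230 °C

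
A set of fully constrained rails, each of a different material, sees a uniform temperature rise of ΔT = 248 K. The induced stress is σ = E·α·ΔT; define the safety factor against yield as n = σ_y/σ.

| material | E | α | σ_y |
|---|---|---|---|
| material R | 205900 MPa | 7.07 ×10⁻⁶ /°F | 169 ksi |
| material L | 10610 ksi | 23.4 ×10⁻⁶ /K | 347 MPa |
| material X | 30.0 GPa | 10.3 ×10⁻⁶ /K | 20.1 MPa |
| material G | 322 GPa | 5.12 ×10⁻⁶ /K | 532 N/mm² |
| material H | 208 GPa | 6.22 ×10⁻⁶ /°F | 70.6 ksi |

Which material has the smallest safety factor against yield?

With everything in SI (GPa, ×10⁻⁶/K, MPa):
  material R: E = 205.9, α = 12.7, σ_y = 1165 → σ = 650 MPa, n = 1.79
  material L: E = 73.15, α = 23.4, σ_y = 347.0 → σ = 425 MPa, n = 0.817
  material X: E = 30.00, α = 10.3, σ_y = 20.10 → σ = 76.6 MPa, n = 0.262
  material G: E = 322.0, α = 5.12, σ_y = 532.0 → σ = 409 MPa, n = 1.30
  material H: E = 208.0, α = 11.2, σ_y = 486.8 → σ = 578 MPa, n = 0.843
Material X has the lowest safety factor, n = 0.262.

material X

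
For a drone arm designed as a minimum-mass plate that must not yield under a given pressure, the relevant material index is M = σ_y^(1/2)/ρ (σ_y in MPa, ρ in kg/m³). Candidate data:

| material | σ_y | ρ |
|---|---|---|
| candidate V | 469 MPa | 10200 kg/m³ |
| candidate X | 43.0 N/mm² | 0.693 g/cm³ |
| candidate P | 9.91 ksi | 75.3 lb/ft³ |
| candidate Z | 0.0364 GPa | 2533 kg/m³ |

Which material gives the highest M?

In SI units:
  candidate V: σ_y = 469.0 MPa, ρ = 10200 kg/m³
  candidate X: σ_y = 43.00 MPa, ρ = 693.0 kg/m³
  candidate P: σ_y = 68.33 MPa, ρ = 1206 kg/m³
  candidate Z: σ_y = 36.40 MPa, ρ = 2533 kg/m³
  candidate X: M = 9.46×10⁻³
  candidate P: M = 6.85×10⁻³
  candidate Z: M = 2.38×10⁻³
  candidate V: M = 2.12×10⁻³
Highest index: candidate X.

candidate X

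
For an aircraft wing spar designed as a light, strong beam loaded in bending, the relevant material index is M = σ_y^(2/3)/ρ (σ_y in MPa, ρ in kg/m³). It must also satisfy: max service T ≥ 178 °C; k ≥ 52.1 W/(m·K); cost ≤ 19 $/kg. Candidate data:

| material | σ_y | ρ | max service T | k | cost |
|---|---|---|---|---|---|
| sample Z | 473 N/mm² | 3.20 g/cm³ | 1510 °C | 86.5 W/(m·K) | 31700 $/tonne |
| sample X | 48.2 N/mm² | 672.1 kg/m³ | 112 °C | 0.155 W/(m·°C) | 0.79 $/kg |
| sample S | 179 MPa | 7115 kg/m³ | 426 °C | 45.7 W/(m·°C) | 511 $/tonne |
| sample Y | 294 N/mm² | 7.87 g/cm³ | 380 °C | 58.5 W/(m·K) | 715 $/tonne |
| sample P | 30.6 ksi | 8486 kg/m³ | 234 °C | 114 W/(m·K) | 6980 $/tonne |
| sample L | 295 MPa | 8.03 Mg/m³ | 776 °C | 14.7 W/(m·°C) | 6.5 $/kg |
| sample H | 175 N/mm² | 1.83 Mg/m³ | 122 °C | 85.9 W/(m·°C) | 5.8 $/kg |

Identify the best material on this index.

sample Y

Screen on constraints: max service T ≥ 178 °C; k ≥ 52.1 W/(m·K); cost ≤ 19 $/kg. Survivors: sample Y, sample P.
Convert each candidate to consistent units, then evaluate M:
  sample Y: σ_y = 294.0 MPa, ρ = 7870 kg/m³
  sample P: σ_y = 211.0 MPa, ρ = 8486 kg/m³
  sample Y: M = 5.62×10⁻³
  sample P: M = 4.18×10⁻³
Sample Y ranks first.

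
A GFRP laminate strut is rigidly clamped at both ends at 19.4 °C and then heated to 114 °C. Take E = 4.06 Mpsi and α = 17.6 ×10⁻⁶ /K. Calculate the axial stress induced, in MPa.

46.6 MPa

E = 4.06 Mpsi = 27.99 GPa.
ΔT = 94.60 K. Constrained thermal stress σ = E·α·ΔT = 27.99×10³ MPa × 17.6×10⁻⁶ × 94.60 = 46.6 MPa (compressive).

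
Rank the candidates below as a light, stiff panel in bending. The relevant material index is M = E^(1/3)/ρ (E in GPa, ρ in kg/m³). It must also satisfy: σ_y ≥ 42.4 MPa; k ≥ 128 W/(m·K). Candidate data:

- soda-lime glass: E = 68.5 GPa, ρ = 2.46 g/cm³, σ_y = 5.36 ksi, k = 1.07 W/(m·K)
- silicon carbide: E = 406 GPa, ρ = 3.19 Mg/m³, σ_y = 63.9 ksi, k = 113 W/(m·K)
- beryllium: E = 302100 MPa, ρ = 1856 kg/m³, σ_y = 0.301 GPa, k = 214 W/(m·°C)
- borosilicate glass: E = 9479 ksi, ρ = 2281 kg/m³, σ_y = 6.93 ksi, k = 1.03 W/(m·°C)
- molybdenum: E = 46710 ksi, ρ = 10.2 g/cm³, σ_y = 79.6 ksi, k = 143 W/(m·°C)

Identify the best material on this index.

beryllium

Screen on constraints: σ_y ≥ 42.4 MPa; k ≥ 128 W/(m·K). Survivors: beryllium, molybdenum.
In SI units:
  beryllium: E = 302.1 GPa, ρ = 1856 kg/m³
  molybdenum: E = 322.1 GPa, ρ = 10200 kg/m³
  beryllium: M = 3.62×10⁻³
  molybdenum: M = 0.672×10⁻³
Beryllium has the largest M.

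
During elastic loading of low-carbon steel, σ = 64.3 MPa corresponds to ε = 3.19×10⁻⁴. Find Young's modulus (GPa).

E = σ/ε = 64.3 MPa / 3.19×10⁻⁴ = 201600 MPa = 202 GPa.

202 GPa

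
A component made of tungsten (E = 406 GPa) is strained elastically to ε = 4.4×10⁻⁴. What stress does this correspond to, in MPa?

σ = E·ε = 406000 MPa × 4.4×10⁻⁴ = 179 MPa.

179 MPa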